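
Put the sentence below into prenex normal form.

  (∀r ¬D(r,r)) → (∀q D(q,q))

∃r ∀q (D(r,r) ∨ D(q,q))

First replace A → B with ¬A ∨ B.
  ¬(∀r ¬D(r,r)) ∨ (∀q D(q,q))
Push ¬ through the quantifiers and connectives to reach negation normal form:
  (∃r D(r,r)) ∨ (∀q D(q,q))
All bound variables are already distinct, so no renaming is needed.
Finally move all quantifiers to the prefix:
  ∃r ∀q (D(r,r) ∨ D(q,q))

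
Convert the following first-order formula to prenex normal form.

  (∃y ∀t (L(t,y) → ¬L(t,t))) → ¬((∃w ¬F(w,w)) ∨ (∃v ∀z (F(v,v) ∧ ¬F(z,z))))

First replace A → B with ¬A ∨ B.
  ¬(∃y ∀t (¬L(t,y) ∨ ¬L(t,t))) ∨ ¬((∃w ¬F(w,w)) ∨ (∃v ∀z (F(v,v) ∧ ¬F(z,z))))
Move each ¬ inward, flipping quantifiers it crosses:
  (∀y ∃t (L(t,y) ∧ L(t,t))) ∨ (∀w F(w,w)) ∧ (∀v ∃z (¬F(v,v) ∨ F(z,z)))
All bound variables are already distinct, so no renaming is needed.
Finally move all quantifiers to the prefix:
  ∀y ∃t ∀w ∀v ∃z (L(t,y) ∧ L(t,t) ∨ F(w,w) ∧ (¬F(v,v) ∨ F(z,z)))

∀y ∃t ∀w ∀v ∃z (L(t,y) ∧ L(t,t) ∨ F(w,w) ∧ (¬F(v,v) ∨ F(z,z)))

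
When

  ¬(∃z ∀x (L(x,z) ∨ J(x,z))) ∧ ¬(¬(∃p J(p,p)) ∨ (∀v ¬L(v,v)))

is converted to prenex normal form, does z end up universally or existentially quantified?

Move each ¬ inward, flipping quantifiers it crosses:
  (∀z ∃x (¬L(x,z) ∧ ¬J(x,z))) ∧ (∃p J(p,p)) ∧ (∃v L(v,v))
Finally move all quantifiers to the prefix:
  ∀z ∃x ∃p ∃v (¬L(x,z) ∧ ¬J(x,z) ∧ J(p,p) ∧ L(v,v))
The quantifier ∃z sits under an odd number of negations, so it flips to ∀z.

universal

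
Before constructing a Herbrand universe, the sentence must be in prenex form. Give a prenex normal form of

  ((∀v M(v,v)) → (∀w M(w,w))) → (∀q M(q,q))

∀v ∃w ∀q (M(v,v) ∧ ¬M(w,w) ∨ M(q,q))

Rewrite implications/biconditionals: A → B as ¬A ∨ B.
  ¬(¬(∀v M(v,v)) ∨ (∀w M(w,w))) ∨ (∀q M(q,q))
Push ¬ through the quantifiers and connectives to reach negation normal form:
  (∀v M(v,v)) ∧ (∃w ¬M(w,w)) ∨ (∀q M(q,q))
All bound variables are already distinct, so no renaming is needed.
Extract every quantifier outward, since the variables are now distinct and don't occur free across branches:
  ∀v ∃w ∀q (M(v,v) ∧ ¬M(w,w) ∨ M(q,q))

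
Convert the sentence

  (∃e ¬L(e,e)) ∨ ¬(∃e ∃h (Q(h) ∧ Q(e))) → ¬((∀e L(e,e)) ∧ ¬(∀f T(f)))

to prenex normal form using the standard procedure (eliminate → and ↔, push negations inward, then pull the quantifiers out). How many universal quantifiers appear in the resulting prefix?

2

Eliminate → and ↔ using ¬ and ∨.
  ¬((∃e ¬L(e,e)) ∨ ¬(∃e ∃h (Q(h) ∧ Q(e)))) ∨ ¬((∀e L(e,e)) ∧ ¬(∀f T(f)))
Drive negations inward (¬∀x A ≡ ∃x ¬A, ¬∃x A ≡ ∀x ¬A, De Morgan for ∧/∨):
  (∀e L(e,e)) ∧ (∃e ∃h (Q(h) ∧ Q(e))) ∨ (∃e ¬L(e,e)) ∨ (∀f T(f))
Standardize variables apart so no two quantifiers bind the same name: e↦y1, e↦u.
  (∀e L(e,e)) ∧ (∃y1 ∃h (Q(h) ∧ Q(y1))) ∨ (∃u ¬L(u,u)) ∨ (∀f T(f))
Extract every quantifier outward, since the variables are now distinct and don't occur free across branches:
  ∀e ∃y1 ∃h ∃u ∀f (L(e,e) ∧ Q(h) ∧ Q(y1) ∨ ¬L(u,u) ∨ T(f))
The prefix is ∀e ∃y1 ∃h ∃u ∀f: 2 universal, 3 existential.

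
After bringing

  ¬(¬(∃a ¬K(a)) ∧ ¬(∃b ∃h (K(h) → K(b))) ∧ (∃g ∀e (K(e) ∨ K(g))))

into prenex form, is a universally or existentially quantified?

Eliminate → and ↔ using ¬ and ∨.
  ¬(¬(∃a ¬K(a)) ∧ ¬(∃b ∃h (¬K(h) ∨ K(b))) ∧ (∃g ∀e (K(e) ∨ K(g))))
Drive negations inward (¬∀x A ≡ ∃x ¬A, ¬∃x A ≡ ∀x ¬A, De Morgan for ∧/∨):
  (∃a ¬K(a)) ∨ (∃b ∃h (¬K(h) ∨ K(b))) ∨ (∀g ∃e (¬K(e) ∧ ¬K(g)))
Extract every quantifier outward, since the variables are now distinct and don't occur free across branches:
  ∃a ∃b ∃h ∀g ∃e (¬K(a) ∨ ¬K(h) ∨ K(b) ∨ ¬K(e) ∧ ¬K(g))
The quantifier ∃a sits under an even number of negations (counting the antecedent side of each →), so it remains existential.

existential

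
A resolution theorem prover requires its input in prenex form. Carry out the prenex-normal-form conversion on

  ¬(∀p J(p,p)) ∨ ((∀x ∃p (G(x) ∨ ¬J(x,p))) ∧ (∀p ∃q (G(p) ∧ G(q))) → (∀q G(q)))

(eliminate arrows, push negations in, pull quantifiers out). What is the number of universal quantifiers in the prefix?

First replace A → B with ¬A ∨ B.
  ¬(∀p J(p,p)) ∨ ¬((∀x ∃p (G(x) ∨ ¬J(x,p))) ∧ (∀p ∃q (G(p) ∧ G(q)))) ∨ (∀q G(q))
Push ¬ through the quantifiers and connectives to reach negation normal form:
  (∃p ¬J(p,p)) ∨ (∃x ∀p (¬G(x) ∧ J(x,p))) ∨ (∃p ∀q (¬G(p) ∨ ¬G(q))) ∨ (∀q G(q))
Rename bound variables to avoid capture: p↦u, p↦a, q↦z1.
  (∃p ¬J(p,p)) ∨ (∃x ∀u (¬G(x) ∧ J(x,u))) ∨ (∃a ∀q (¬G(a) ∨ ¬G(q))) ∨ (∀z1 G(z1))
Extract every quantifier outward, since the variables are now distinct and don't occur free across branches:
  ∃p ∃x ∀u ∃a ∀q ∀z1 (¬J(p,p) ∨ ¬G(x) ∧ J(x,u) ∨ ¬G(a) ∨ ¬G(q) ∨ G(z1))
The prefix is ∃p ∃x ∀u ∃a ∀q ∀z1: 3 universal, 3 existential.

3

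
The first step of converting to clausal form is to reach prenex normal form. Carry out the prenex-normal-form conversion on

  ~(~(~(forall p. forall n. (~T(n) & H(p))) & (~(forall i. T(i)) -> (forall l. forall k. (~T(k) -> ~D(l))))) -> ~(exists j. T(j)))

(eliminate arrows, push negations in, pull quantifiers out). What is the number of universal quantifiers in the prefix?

2

Rewrite implications/biconditionals: A → B as ¬A ∨ B.
  ~(~~(~(forall p. forall n. (~T(n) & H(p))) & (~~(forall i. T(i)) | (forall l. forall k. (~~T(k) | ~D(l))))) | ~(exists j. T(j)))
Push ¬ through the quantifiers and connectives to reach negation normal form:
  ((forall p. forall n. (~T(n) & H(p))) | (exists i. ~T(i)) & (exists l. exists k. (~T(k) & D(l)))) & (exists j. T(j))
Extract every quantifier outward, since the variables are now distinct and don't occur free across branches:
  forall p. forall n. exists i. exists l. exists k. exists j. ((~T(n) & H(p) | ~T(i) & ~T(k) & D(l)) & T(j))
The prefix is forall p forall n exists i exists l exists k exists j: 2 universal, 4 existential.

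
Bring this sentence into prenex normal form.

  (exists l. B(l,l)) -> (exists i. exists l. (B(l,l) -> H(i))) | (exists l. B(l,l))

forall l. exists i. exists a. exists q. (~B(l,l) | ~B(a,a) | H(i) | B(q,q))

First replace A → B with ¬A ∨ B.
  ~(exists l. B(l,l)) | (exists i. exists l. (~B(l,l) | H(i))) | (exists l. B(l,l))
Move each ¬ inward, flipping quantifiers it crosses:
  (forall l. ~B(l,l)) | (exists i. exists l. (~B(l,l) | H(i))) | (exists l. B(l,l))
Give each quantifier a distinct variable: l↦a, l↦q.
  (forall l. ~B(l,l)) | (exists i. exists a. (~B(a,a) | H(i))) | (exists q. B(q,q))
Pull the quantifiers to the front (each side's bound variable is not free in the other side):
  forall l. exists i. exists a. exists q. (~B(l,l) | ~B(a,a) | H(i) | B(q,q))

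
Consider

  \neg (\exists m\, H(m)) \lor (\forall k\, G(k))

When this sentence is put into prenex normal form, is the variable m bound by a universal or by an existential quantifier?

universal

Push ¬ through the quantifiers and connectives to reach negation normal form:
  (\forall m\, \neg H(m)) \lor (\forall k\, G(k))
All bound variables are already distinct, so no renaming is needed.
Pull the quantifiers to the front (each side's bound variable is not free in the other side):
  \forall m\, \forall k\, (\neg H(m) \lor G(k))
The quantifier \exists m sits under an odd number of negations, so it flips to \forall m.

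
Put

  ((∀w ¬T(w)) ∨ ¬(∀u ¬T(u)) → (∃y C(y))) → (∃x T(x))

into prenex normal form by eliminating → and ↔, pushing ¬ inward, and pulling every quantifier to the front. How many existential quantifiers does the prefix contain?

First replace A → B with ¬A ∨ B.
  ¬(¬((∀w ¬T(w)) ∨ ¬(∀u ¬T(u))) ∨ (∃y C(y))) ∨ (∃x T(x))
Move each ¬ inward, flipping quantifiers it crosses:
  ((∀w ¬T(w)) ∨ (∃u T(u))) ∧ (∀y ¬C(y)) ∨ (∃x T(x))
Pull the quantifiers to the front (each side's bound variable is not free in the other side):
  ∀w ∃u ∀y ∃x ((¬T(w) ∨ T(u)) ∧ ¬C(y) ∨ T(x))
The prefix is ∀w ∃u ∀y ∃x: 2 universal, 2 existential.

2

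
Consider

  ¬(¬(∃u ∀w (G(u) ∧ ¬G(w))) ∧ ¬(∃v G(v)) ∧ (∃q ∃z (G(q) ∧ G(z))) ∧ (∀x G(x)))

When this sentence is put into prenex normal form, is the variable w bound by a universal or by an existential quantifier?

Drive negations inward (¬∀x A ≡ ∃x ¬A, ¬∃x A ≡ ∀x ¬A, De Morgan for ∧/∨):
  (∃u ∀w (G(u) ∧ ¬G(w))) ∨ (∃v G(v)) ∨ (∀q ∀z (¬G(q) ∨ ¬G(z))) ∨ (∃x ¬G(x))
All bound variables are already distinct, so no renaming is needed.
Finally move all quantifiers to the prefix:
  ∃u ∀w ∃v ∀q ∀z ∃x (G(u) ∧ ¬G(w) ∨ G(v) ∨ ¬G(q) ∨ ¬G(z) ∨ ¬G(x))
The quantifier ∀w sits under an even number of negations, so it remains universal.

universal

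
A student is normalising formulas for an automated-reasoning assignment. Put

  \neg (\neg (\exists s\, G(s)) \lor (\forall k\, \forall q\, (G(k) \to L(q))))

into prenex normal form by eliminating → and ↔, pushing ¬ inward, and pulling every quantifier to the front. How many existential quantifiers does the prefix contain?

3

First replace A → B with ¬A ∨ B.
  \neg (\neg (\exists s\, G(s)) \lor (\forall k\, \forall q\, (\neg G(k) \lor L(q))))
Move each ¬ inward, flipping quantifiers it crosses:
  (\exists s\, G(s)) \land (\exists k\, \exists q\, (G(k) \land \neg L(q)))
Extract every quantifier outward, since the variables are now distinct and don't occur free across branches:
  \exists s\, \exists k\, \exists q\, (G(s) \land G(k) \land \neg L(q))
The prefix is \exists s \exists k \exists q: 0 universal, 3 existential.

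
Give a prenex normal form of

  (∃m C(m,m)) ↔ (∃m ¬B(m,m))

Eliminate → and ↔ using ¬ and ∨; A ↔ B as (¬A ∨ B) ∧ (¬B ∨ A).
  (¬(∃m C(m,m)) ∨ (∃m ¬B(m,m))) ∧ (¬(∃m ¬B(m,m)) ∨ (∃m C(m,m)))
Push ¬ through the quantifiers and connectives to reach negation normal form:
  ((∀m ¬C(m,m)) ∨ (∃m ¬B(m,m))) ∧ ((∀m B(m,m)) ∨ (∃m C(m,m)))
Standardize variables apart so no two quantifiers bind the same name: m↦u, m↦v, m↦x.
  ((∀m ¬C(m,m)) ∨ (∃u ¬B(u,u))) ∧ ((∀v B(v,v)) ∨ (∃x C(x,x)))
Finally move all quantifiers to the prefix:
  ∀m ∃u ∀v ∃x ((¬C(m,m) ∨ ¬B(u,u)) ∧ (B(v,v) ∨ C(x,x)))

∀m ∃u ∀v ∃x ((¬C(m,m) ∨ ¬B(u,u)) ∧ (B(v,v) ∨ C(x,x)))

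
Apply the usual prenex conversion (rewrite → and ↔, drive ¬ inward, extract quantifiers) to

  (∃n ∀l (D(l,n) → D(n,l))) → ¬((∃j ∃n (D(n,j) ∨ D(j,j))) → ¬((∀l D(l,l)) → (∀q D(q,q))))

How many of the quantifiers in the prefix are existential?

First replace A → B with ¬A ∨ B.
  ¬(∃n ∀l (¬D(l,n) ∨ D(n,l))) ∨ ¬(¬(∃j ∃n (D(n,j) ∨ D(j,j))) ∨ ¬(¬(∀l D(l,l)) ∨ (∀q D(q,q))))
Push ¬ through the quantifiers and connectives to reach negation normal form:
  (∀n ∃l (D(l,n) ∧ ¬D(n,l))) ∨ (∃j ∃n (D(n,j) ∨ D(j,j))) ∧ ((∃l ¬D(l,l)) ∨ (∀q D(q,q)))
Rename bound variables to avoid capture: n↦y1, l↦v.
  (∀n ∃l (D(l,n) ∧ ¬D(n,l))) ∨ (∃j ∃y1 (D(y1,j) ∨ D(j,j))) ∧ ((∃v ¬D(v,v)) ∨ (∀q D(q,q)))
Pull the quantifiers to the front (each side's bound variable is not free in the other side):
  ∀n ∃l ∃j ∃y1 ∃v ∀q (D(l,n) ∧ ¬D(n,l) ∨ (D(y1,j) ∨ D(j,j)) ∧ (¬D(v,v) ∨ D(q,q)))
The prefix is ∀n ∃l ∃j ∃y1 ∃v ∀q: 2 universal, 4 existential.

4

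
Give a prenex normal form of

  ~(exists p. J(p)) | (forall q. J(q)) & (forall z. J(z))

forall p. forall q. forall z. (~J(p) | J(q) & J(z))

Move each ¬ inward, flipping quantifiers it crosses:
  (forall p. ~J(p)) | (forall q. J(q)) & (forall z. J(z))
Pull the quantifiers to the front (each side's bound variable is not free in the other side):
  forall p. forall q. forall z. (~J(p) | J(q) & J(z))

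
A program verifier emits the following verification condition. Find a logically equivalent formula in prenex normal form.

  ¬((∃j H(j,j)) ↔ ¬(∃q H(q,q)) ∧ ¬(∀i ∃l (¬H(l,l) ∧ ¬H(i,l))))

∃j ∃q ∀i ∃l ∀t ∃c ∀v ∀z (H(j,j) ∧ (H(q,q) ∨ ¬H(l,l) ∧ ¬H(i,l)) ∨ ¬H(t,t) ∧ (H(v,v) ∨ H(c,v)) ∧ ¬H(z,z))

Eliminate → and ↔ using ¬ and ∨; A ↔ B as (¬A ∨ B) ∧ (¬B ∨ A).
  ¬((¬(∃j H(j,j)) ∨ ¬(∃q H(q,q)) ∧ ¬(∀i ∃l (¬H(l,l) ∧ ¬H(i,l)))) ∧ (¬(¬(∃q H(q,q)) ∧ ¬(∀i ∃l (¬H(l,l) ∧ ¬H(i,l)))) ∨ (∃j H(j,j))))
Drive negations inward (¬∀x A ≡ ∃x ¬A, ¬∃x A ≡ ∀x ¬A, De Morgan for ∧/∨):
  (∃j H(j,j)) ∧ ((∃q H(q,q)) ∨ (∀i ∃l (¬H(l,l) ∧ ¬H(i,l)))) ∨ (∀q ¬H(q,q)) ∧ (∃i ∀l (H(l,l) ∨ H(i,l))) ∧ (∀j ¬H(j,j))
Standardize variables apart so no two quantifiers bind the same name: q↦t, i↦c, l↦v, j↦z.
  (∃j H(j,j)) ∧ ((∃q H(q,q)) ∨ (∀i ∃l (¬H(l,l) ∧ ¬H(i,l)))) ∨ (∀t ¬H(t,t)) ∧ (∃c ∀v (H(v,v) ∨ H(c,v))) ∧ (∀z ¬H(z,z))
Pull the quantifiers to the front (each side's bound variable is not free in the other side):
  ∃j ∃q ∀i ∃l ∀t ∃c ∀v ∀z (H(j,j) ∧ (H(q,q) ∨ ¬H(l,l) ∧ ¬H(i,l)) ∨ ¬H(t,t) ∧ (H(v,v) ∨ H(c,v)) ∧ ¬H(z,z))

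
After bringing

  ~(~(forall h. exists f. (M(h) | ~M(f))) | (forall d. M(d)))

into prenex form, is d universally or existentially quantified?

Push ¬ through the quantifiers and connectives to reach negation normal form:
  (forall h. exists f. (M(h) | ~M(f))) & (exists d. ~M(d))
Extract every quantifier outward, since the variables are now distinct and don't occur free across branches:
  forall h. exists f. exists d. ((M(h) | ~M(f)) & ~M(d))
The quantifier forall d sits under an odd number of negations, so it flips to exists d.

existential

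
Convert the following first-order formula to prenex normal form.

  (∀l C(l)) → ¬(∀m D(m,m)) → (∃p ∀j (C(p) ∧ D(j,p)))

Eliminate → and ↔ using ¬ and ∨.
  ¬(∀l C(l)) ∨ ¬¬(∀m D(m,m)) ∨ (∃p ∀j (C(p) ∧ D(j,p)))
Push ¬ through the quantifiers and connectives to reach negation normal form:
  (∃l ¬C(l)) ∨ (∀m D(m,m)) ∨ (∃p ∀j (C(p) ∧ D(j,p)))
Extract every quantifier outward, since the variables are now distinct and don't occur free across branches:
  ∃l ∀m ∃p ∀j (¬C(l) ∨ D(m,m) ∨ C(p) ∧ D(j,p))

∃l ∀m ∃p ∀j (¬C(l) ∨ D(m,m) ∨ C(p) ∧ D(j,p))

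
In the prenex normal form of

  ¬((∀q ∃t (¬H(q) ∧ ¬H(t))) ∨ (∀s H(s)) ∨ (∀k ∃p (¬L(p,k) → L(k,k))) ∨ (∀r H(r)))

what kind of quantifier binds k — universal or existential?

existential

Rewrite implications/biconditionals: A → B as ¬A ∨ B.
  ¬((∀q ∃t (¬H(q) ∧ ¬H(t))) ∨ (∀s H(s)) ∨ (∀k ∃p (¬¬L(p,k) ∨ L(k,k))) ∨ (∀r H(r)))
Push ¬ through the quantifiers and connectives to reach negation normal form:
  (∃q ∀t (H(q) ∨ H(t))) ∧ (∃s ¬H(s)) ∧ (∃k ∀p (¬L(p,k) ∧ ¬L(k,k))) ∧ (∃r ¬H(r))
All bound variables are already distinct, so no renaming is needed.
Pull the quantifiers to the front (each side's bound variable is not free in the other side):
  ∃q ∀t ∃s ∃k ∀p ∃r ((H(q) ∨ H(t)) ∧ ¬H(s) ∧ ¬L(p,k) ∧ ¬L(k,k) ∧ ¬H(r))
The quantifier ∀k sits under an odd number of negations (counting the antecedent side of each →), so it flips to ∃k.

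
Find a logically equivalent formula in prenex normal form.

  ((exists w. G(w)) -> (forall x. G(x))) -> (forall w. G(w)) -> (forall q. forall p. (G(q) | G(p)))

Eliminate → and ↔ using ¬ and ∨.
  ~(~(exists w. G(w)) | (forall x. G(x))) | ~(forall w. G(w)) | (forall q. forall p. (G(q) | G(p)))
Move each ¬ inward, flipping quantifiers it crosses:
  (exists w. G(w)) & (exists x. ~G(x)) | (exists w. ~G(w)) | (forall q. forall p. (G(q) | G(p)))
Rename bound variables to avoid capture: w↦v1.
  (exists w. G(w)) & (exists x. ~G(x)) | (exists v1. ~G(v1)) | (forall q. forall p. (G(q) | G(p)))
Finally move all quantifiers to the prefix:
  exists w. exists x. exists v1. forall q. forall p. (G(w) & ~G(x) | ~G(v1) | G(q) | G(p))

exists w. exists x. exists v1. forall q. forall p. (G(w) & ~G(x) | ~G(v1) | G(q) | G(p))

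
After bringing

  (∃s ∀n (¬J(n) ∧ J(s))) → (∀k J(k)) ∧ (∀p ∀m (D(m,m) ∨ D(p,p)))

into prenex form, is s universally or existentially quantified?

universal

First replace A → B with ¬A ∨ B.
  ¬(∃s ∀n (¬J(n) ∧ J(s))) ∨ (∀k J(k)) ∧ (∀p ∀m (D(m,m) ∨ D(p,p)))
Drive negations inward (¬∀x A ≡ ∃x ¬A, ¬∃x A ≡ ∀x ¬A, De Morgan for ∧/∨):
  (∀s ∃n (J(n) ∨ ¬J(s))) ∨ (∀k J(k)) ∧ (∀p ∀m (D(m,m) ∨ D(p,p)))
All bound variables are already distinct, so no renaming is needed.
Extract every quantifier outward, since the variables are now distinct and don't occur free across branches:
  ∀s ∃n ∀k ∀p ∀m (J(n) ∨ ¬J(s) ∨ J(k) ∧ (D(m,m) ∨ D(p,p)))
The quantifier ∃s sits under an odd number of negations (counting the antecedent side of each →), so it flips to ∀s.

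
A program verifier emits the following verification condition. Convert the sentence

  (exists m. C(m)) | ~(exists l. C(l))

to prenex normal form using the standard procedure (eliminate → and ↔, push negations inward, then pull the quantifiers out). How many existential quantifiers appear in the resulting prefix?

Move each ¬ inward, flipping quantifiers it crosses:
  (exists m. C(m)) | (forall l. ~C(l))
All bound variables are already distinct, so no renaming is needed.
Extract every quantifier outward, since the variables are now distinct and don't occur free across branches:
  exists m. forall l. (C(m) | ~C(l))
The prefix is exists m forall l: 1 universal, 1 existential.

1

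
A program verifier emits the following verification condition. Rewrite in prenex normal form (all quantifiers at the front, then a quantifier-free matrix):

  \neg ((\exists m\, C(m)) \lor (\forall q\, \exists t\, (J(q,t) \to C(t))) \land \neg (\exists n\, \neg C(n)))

Rewrite implications/biconditionals: A → B as ¬A ∨ B.
  \neg ((\exists m\, C(m)) \lor (\forall q\, \exists t\, (\neg J(q,t) \lor C(t))) \land \neg (\exists n\, \neg C(n)))
Drive negations inward (¬∀x A ≡ ∃x ¬A, ¬∃x A ≡ ∀x ¬A, De Morgan for ∧/∨):
  (\forall m\, \neg C(m)) \land ((\exists q\, \forall t\, (J(q,t) \land \neg C(t))) \lor (\exists n\, \neg C(n)))
All bound variables are already distinct, so no renaming is needed.
Finally move all quantifiers to the prefix:
  \forall m\, \exists q\, \forall t\, \exists n\, (\neg C(m) \land (J(q,t) \land \neg C(t) \lor \neg C(n)))

\forall m\, \exists q\, \forall t\, \exists n\, (\neg C(m) \land (J(q,t) \land \neg C(t) \lor \neg C(n)))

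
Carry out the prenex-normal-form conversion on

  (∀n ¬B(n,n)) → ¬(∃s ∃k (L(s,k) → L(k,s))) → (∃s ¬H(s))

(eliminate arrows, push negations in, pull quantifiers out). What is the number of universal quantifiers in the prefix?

0

First replace A → B with ¬A ∨ B.
  ¬(∀n ¬B(n,n)) ∨ ¬¬(∃s ∃k (¬L(s,k) ∨ L(k,s))) ∨ (∃s ¬H(s))
Push ¬ through the quantifiers and connectives to reach negation normal form:
  (∃n B(n,n)) ∨ (∃s ∃k (¬L(s,k) ∨ L(k,s))) ∨ (∃s ¬H(s))
Standardize variables apart so no two quantifiers bind the same name: s↦w.
  (∃n B(n,n)) ∨ (∃s ∃k (¬L(s,k) ∨ L(k,s))) ∨ (∃w ¬H(w))
Pull the quantifiers to the front (each side's bound variable is not free in the other side):
  ∃n ∃s ∃k ∃w (B(n,n) ∨ ¬L(s,k) ∨ L(k,s) ∨ ¬H(w))
The prefix is ∃n ∃s ∃k ∃w: 0 universal, 4 existential.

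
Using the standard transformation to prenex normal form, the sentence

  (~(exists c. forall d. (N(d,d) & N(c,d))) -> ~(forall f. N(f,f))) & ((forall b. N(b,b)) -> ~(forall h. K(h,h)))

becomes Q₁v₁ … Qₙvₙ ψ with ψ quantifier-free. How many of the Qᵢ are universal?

Rewrite implications/biconditionals: A → B as ¬A ∨ B.
  (~~(exists c. forall d. (N(d,d) & N(c,d))) | ~(forall f. N(f,f))) & (~(forall b. N(b,b)) | ~(forall h. K(h,h)))
Push ¬ through the quantifiers and connectives to reach negation normal form:
  ((exists c. forall d. (N(d,d) & N(c,d))) | (exists f. ~N(f,f))) & ((exists b. ~N(b,b)) | (exists h. ~K(h,h)))
All bound variables are already distinct, so no renaming is needed.
Pull the quantifiers to the front (each side's bound variable is not free in the other side):
  exists c. forall d. exists f. exists b. exists h. ((N(d,d) & N(c,d) | ~N(f,f)) & (~N(b,b) | ~K(h,h)))
The prefix is exists c forall d exists f exists b exists h: 1 universal, 4 existential.

1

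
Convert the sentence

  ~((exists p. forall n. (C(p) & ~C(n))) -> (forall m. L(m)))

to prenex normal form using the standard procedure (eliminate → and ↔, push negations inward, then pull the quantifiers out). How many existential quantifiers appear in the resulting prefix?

2

Eliminate → and ↔ using ¬ and ∨.
  ~(~(exists p. forall n. (C(p) & ~C(n))) | (forall m. L(m)))
Move each ¬ inward, flipping quantifiers it crosses:
  (exists p. forall n. (C(p) & ~C(n))) & (exists m. ~L(m))
All bound variables are already distinct, so no renaming is needed.
Finally move all quantifiers to the prefix:
  exists p. forall n. exists m. (C(p) & ~C(n) & ~L(m))
The prefix is exists p forall n exists m: 1 universal, 2 existential.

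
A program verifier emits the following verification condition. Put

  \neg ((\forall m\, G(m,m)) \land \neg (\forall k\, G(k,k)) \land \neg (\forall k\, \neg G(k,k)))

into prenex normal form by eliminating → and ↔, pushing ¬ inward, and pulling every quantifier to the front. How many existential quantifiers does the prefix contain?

Move each ¬ inward, flipping quantifiers it crosses:
  (\exists m\, \neg G(m,m)) \lor (\forall k\, G(k,k)) \lor (\forall k\, \neg G(k,k))
Standardize variables apart so no two quantifiers bind the same name: k↦w1.
  (\exists m\, \neg G(m,m)) \lor (\forall k\, G(k,k)) \lor (\forall w1\, \neg G(w1,w1))
Pull the quantifiers to the front (each side's bound variable is not free in the other side):
  \exists m\, \forall k\, \forall w1\, (\neg G(m,m) \lor G(k,k) \lor \neg G(w1,w1))
The prefix is \exists m \forall k \forall w1: 2 universal, 1 existential.

1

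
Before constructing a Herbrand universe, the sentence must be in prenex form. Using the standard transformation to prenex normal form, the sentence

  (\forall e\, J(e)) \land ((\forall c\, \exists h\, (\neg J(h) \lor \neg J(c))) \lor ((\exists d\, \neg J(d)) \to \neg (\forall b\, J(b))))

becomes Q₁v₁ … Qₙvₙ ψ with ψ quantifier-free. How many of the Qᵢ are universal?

3

Eliminate → and ↔ using ¬ and ∨.
  (\forall e\, J(e)) \land ((\forall c\, \exists h\, (\neg J(h) \lor \neg J(c))) \lor \neg (\exists d\, \neg J(d)) \lor \neg (\forall b\, J(b)))
Move each ¬ inward, flipping quantifiers it crosses:
  (\forall e\, J(e)) \land ((\forall c\, \exists h\, (\neg J(h) \lor \neg J(c))) \lor (\forall d\, J(d)) \lor (\exists b\, \neg J(b)))
Extract every quantifier outward, since the variables are now distinct and don't occur free across branches:
  \forall e\, \forall c\, \exists h\, \forall d\, \exists b\, (J(e) \land (\neg J(h) \lor \neg J(c) \lor J(d) \lor \neg J(b)))
The prefix is \forall e \forall c \exists h \forall d \exists b: 3 universal, 2 existential.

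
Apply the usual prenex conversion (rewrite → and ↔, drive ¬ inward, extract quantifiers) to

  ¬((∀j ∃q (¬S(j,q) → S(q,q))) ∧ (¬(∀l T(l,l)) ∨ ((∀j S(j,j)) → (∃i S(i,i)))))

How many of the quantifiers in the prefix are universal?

4

Eliminate → and ↔ using ¬ and ∨.
  ¬((∀j ∃q (¬¬S(j,q) ∨ S(q,q))) ∧ (¬(∀l T(l,l)) ∨ ¬(∀j S(j,j)) ∨ (∃i S(i,i))))
Drive negations inward (¬∀x A ≡ ∃x ¬A, ¬∃x A ≡ ∀x ¬A, De Morgan for ∧/∨):
  (∃j ∀q (¬S(j,q) ∧ ¬S(q,q))) ∨ (∀l T(l,l)) ∧ (∀j S(j,j)) ∧ (∀i ¬S(i,i))
Standardize variables apart so no two quantifiers bind the same name: j↦t.
  (∃j ∀q (¬S(j,q) ∧ ¬S(q,q))) ∨ (∀l T(l,l)) ∧ (∀t S(t,t)) ∧ (∀i ¬S(i,i))
Pull the quantifiers to the front (each side's bound variable is not free in the other side):
  ∃j ∀q ∀l ∀t ∀i (¬S(j,q) ∧ ¬S(q,q) ∨ T(l,l) ∧ S(t,t) ∧ ¬S(i,i))
The prefix is ∃j ∀q ∀l ∀t ∀i: 4 universal, 1 existential.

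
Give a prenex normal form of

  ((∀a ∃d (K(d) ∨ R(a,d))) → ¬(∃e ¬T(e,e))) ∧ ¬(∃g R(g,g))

First replace A → B with ¬A ∨ B.
  (¬(∀a ∃d (K(d) ∨ R(a,d))) ∨ ¬(∃e ¬T(e,e))) ∧ ¬(∃g R(g,g))
Push ¬ through the quantifiers and connectives to reach negation normal form:
  ((∃a ∀d (¬K(d) ∧ ¬R(a,d))) ∨ (∀e T(e,e))) ∧ (∀g ¬R(g,g))
All bound variables are already distinct, so no renaming is needed.
Extract every quantifier outward, since the variables are now distinct and don't occur free across branches:
  ∃a ∀d ∀e ∀g ((¬K(d) ∧ ¬R(a,d) ∨ T(e,e)) ∧ ¬R(g,g))

∃a ∀d ∀e ∀g ((¬K(d) ∧ ¬R(a,d) ∨ T(e,e)) ∧ ¬R(g,g))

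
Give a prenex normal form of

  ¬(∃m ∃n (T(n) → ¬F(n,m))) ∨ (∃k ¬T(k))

First replace A → B with ¬A ∨ B.
  ¬(∃m ∃n (¬T(n) ∨ ¬F(n,m))) ∨ (∃k ¬T(k))
Drive negations inward (¬∀x A ≡ ∃x ¬A, ¬∃x A ≡ ∀x ¬A, De Morgan for ∧/∨):
  (∀m ∀n (T(n) ∧ F(n,m))) ∨ (∃k ¬T(k))
Extract every quantifier outward, since the variables are now distinct and don't occur free across branches:
  ∀m ∀n ∃k (T(n) ∧ F(n,m) ∨ ¬T(k))

∀m ∀n ∃k (T(n) ∧ F(n,m) ∨ ¬T(k))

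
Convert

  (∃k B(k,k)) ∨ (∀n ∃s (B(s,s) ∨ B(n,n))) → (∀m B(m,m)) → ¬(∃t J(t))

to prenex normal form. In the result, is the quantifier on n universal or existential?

existential

Eliminate → and ↔ using ¬ and ∨.
  ¬((∃k B(k,k)) ∨ (∀n ∃s (B(s,s) ∨ B(n,n)))) ∨ ¬(∀m B(m,m)) ∨ ¬(∃t J(t))
Push ¬ through the quantifiers and connectives to reach negation normal form:
  (∀k ¬B(k,k)) ∧ (∃n ∀s (¬B(s,s) ∧ ¬B(n,n))) ∨ (∃m ¬B(m,m)) ∨ (∀t ¬J(t))
All bound variables are already distinct, so no renaming is needed.
Extract every quantifier outward, since the variables are now distinct and don't occur free across branches:
  ∀k ∃n ∀s ∃m ∀t (¬B(k,k) ∧ ¬B(s,s) ∧ ¬B(n,n) ∨ ¬B(m,m) ∨ ¬J(t))
The quantifier ∀n sits under an odd number of negations (counting the antecedent side of each →), so it flips to ∃n.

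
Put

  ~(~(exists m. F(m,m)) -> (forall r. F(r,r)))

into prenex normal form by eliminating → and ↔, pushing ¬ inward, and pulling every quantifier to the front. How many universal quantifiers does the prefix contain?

Rewrite implications/biconditionals: A → B as ¬A ∨ B.
  ~(~~(exists m. F(m,m)) | (forall r. F(r,r)))
Push ¬ through the quantifiers and connectives to reach negation normal form:
  (forall m. ~F(m,m)) & (exists r. ~F(r,r))
All bound variables are already distinct, so no renaming is needed.
Finally move all quantifiers to the prefix:
  forall m. exists r. (~F(m,m) & ~F(r,r))
The prefix is forall m exists r: 1 universal, 1 existential.

1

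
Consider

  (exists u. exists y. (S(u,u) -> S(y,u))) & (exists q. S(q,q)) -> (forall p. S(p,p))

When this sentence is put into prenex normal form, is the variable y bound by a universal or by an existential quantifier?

First replace A → B with ¬A ∨ B.
  ~((exists u. exists y. (~S(u,u) | S(y,u))) & (exists q. S(q,q))) | (forall p. S(p,p))
Drive negations inward (¬∀x A ≡ ∃x ¬A, ¬∃x A ≡ ∀x ¬A, De Morgan for ∧/∨):
  (forall u. forall y. (S(u,u) & ~S(y,u))) | (forall q. ~S(q,q)) | (forall p. S(p,p))
Pull the quantifiers to the front (each side's bound variable is not free in the other side):
  forall u. forall y. forall q. forall p. (S(u,u) & ~S(y,u) | ~S(q,q) | S(p,p))
The quantifier exists y sits under an odd number of negations (counting the antecedent side of each →), so it flips to forall y.

universal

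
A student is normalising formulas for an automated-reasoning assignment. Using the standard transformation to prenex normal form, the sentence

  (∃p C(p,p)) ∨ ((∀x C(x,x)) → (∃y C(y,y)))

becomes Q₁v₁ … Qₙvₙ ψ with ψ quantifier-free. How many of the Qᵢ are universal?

First replace A → B with ¬A ∨ B.
  (∃p C(p,p)) ∨ ¬(∀x C(x,x)) ∨ (∃y C(y,y))
Move each ¬ inward, flipping quantifiers it crosses:
  (∃p C(p,p)) ∨ (∃x ¬C(x,x)) ∨ (∃y C(y,y))
All bound variables are already distinct, so no renaming is needed.
Finally move all quantifiers to the prefix:
  ∃p ∃x ∃y (C(p,p) ∨ ¬C(x,x) ∨ C(y,y))
The prefix is ∃p ∃x ∃y: 0 universal, 3 existential.

0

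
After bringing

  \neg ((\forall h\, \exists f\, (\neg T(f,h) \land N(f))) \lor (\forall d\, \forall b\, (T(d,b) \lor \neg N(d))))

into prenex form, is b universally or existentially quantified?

Push ¬ through the quantifiers and connectives to reach negation normal form:
  (\exists h\, \forall f\, (T(f,h) \lor \neg N(f))) \land (\exists d\, \exists b\, (\neg T(d,b) \land N(d)))
Pull the quantifiers to the front (each side's bound variable is not free in the other side):
  \exists h\, \forall f\, \exists d\, \exists b\, ((T(f,h) \lor \neg N(f)) \land \neg T(d,b) \land N(d))
The quantifier \forall b sits under an odd number of negations, so it flips to \exists b.

existential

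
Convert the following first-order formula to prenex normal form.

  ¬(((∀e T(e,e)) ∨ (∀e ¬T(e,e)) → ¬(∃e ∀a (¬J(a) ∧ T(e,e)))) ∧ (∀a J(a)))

∀e ∀u1 ∃z ∀a ∃u ((T(e,e) ∨ ¬T(u1,u1)) ∧ ¬J(a) ∧ T(z,z) ∨ ¬J(u))

Eliminate → and ↔ using ¬ and ∨.
  ¬((¬((∀e T(e,e)) ∨ (∀e ¬T(e,e))) ∨ ¬(∃e ∀a (¬J(a) ∧ T(e,e)))) ∧ (∀a J(a)))
Move each ¬ inward, flipping quantifiers it crosses:
  ((∀e T(e,e)) ∨ (∀e ¬T(e,e))) ∧ (∃e ∀a (¬J(a) ∧ T(e,e))) ∨ (∃a ¬J(a))
Rename bound variables to avoid capture: e↦u1, e↦z, a↦u.
  ((∀e T(e,e)) ∨ (∀u1 ¬T(u1,u1))) ∧ (∃z ∀a (¬J(a) ∧ T(z,z))) ∨ (∃u ¬J(u))
Extract every quantifier outward, since the variables are now distinct and don't occur free across branches:
  ∀e ∀u1 ∃z ∀a ∃u ((T(e,e) ∨ ¬T(u1,u1)) ∧ ¬J(a) ∧ T(z,z) ∨ ¬J(u))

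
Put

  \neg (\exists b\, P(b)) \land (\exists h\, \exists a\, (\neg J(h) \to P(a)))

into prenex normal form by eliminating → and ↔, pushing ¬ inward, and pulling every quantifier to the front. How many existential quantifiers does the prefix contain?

First replace A → B with ¬A ∨ B.
  \neg (\exists b\, P(b)) \land (\exists h\, \exists a\, (\neg \neg J(h) \lor P(a)))
Push ¬ through the quantifiers and connectives to reach negation normal form:
  (\forall b\, \neg P(b)) \land (\exists h\, \exists a\, (J(h) \lor P(a)))
All bound variables are already distinct, so no renaming is needed.
Pull the quantifiers to the front (each side's bound variable is not free in the other side):
  \forall b\, \exists h\, \exists a\, (\neg P(b) \land (J(h) \lor P(a)))
The prefix is \forall b \exists h \exists a: 1 universal, 2 existential.

2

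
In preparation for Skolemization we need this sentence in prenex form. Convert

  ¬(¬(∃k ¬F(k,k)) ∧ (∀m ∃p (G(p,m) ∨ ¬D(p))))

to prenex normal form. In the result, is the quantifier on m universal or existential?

Move each ¬ inward, flipping quantifiers it crosses:
  (∃k ¬F(k,k)) ∨ (∃m ∀p (¬G(p,m) ∧ D(p)))
Pull the quantifiers to the front (each side's bound variable is not free in the other side):
  ∃k ∃m ∀p (¬F(k,k) ∨ ¬G(p,m) ∧ D(p))
The quantifier ∀m sits under an odd number of negations, so it flips to ∃m.

existential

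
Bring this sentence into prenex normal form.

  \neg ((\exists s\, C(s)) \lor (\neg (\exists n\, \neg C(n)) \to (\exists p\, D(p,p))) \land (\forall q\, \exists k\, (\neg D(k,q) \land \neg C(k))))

Eliminate → and ↔ using ¬ and ∨.
  \neg ((\exists s\, C(s)) \lor (\neg \neg (\exists n\, \neg C(n)) \lor (\exists p\, D(p,p))) \land (\forall q\, \exists k\, (\neg D(k,q) \land \neg C(k))))
Move each ¬ inward, flipping quantifiers it crosses:
  (\forall s\, \neg C(s)) \land ((\forall n\, C(n)) \land (\forall p\, \neg D(p,p)) \lor (\exists q\, \forall k\, (D(k,q) \lor C(k))))
Extract every quantifier outward, since the variables are now distinct and don't occur free across branches:
  \forall s\, \forall n\, \forall p\, \exists q\, \forall k\, (\neg C(s) \land (C(n) \land \neg D(p,p) \lor D(k,q) \lor C(k)))

\forall s\, \forall n\, \forall p\, \exists q\, \forall k\, (\neg C(s) \land (C(n) \land \neg D(p,p) \lor D(k,q) \lor C(k)))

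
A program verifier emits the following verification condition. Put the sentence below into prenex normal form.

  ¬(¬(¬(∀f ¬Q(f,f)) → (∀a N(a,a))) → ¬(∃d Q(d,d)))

∃f ∃a ∃d (Q(f,f) ∧ ¬N(a,a) ∧ Q(d,d))

Rewrite implications/biconditionals: A → B as ¬A ∨ B.
  ¬(¬¬(¬¬(∀f ¬Q(f,f)) ∨ (∀a N(a,a))) ∨ ¬(∃d Q(d,d)))
Push ¬ through the quantifiers and connectives to reach negation normal form:
  (∃f Q(f,f)) ∧ (∃a ¬N(a,a)) ∧ (∃d Q(d,d))
Finally move all quantifiers to the prefix:
  ∃f ∃a ∃d (Q(f,f) ∧ ¬N(a,a) ∧ Q(d,d))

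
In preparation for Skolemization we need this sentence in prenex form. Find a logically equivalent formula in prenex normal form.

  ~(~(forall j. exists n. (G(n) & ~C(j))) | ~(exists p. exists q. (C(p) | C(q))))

forall j. exists n. exists p. exists q. (G(n) & ~C(j) & (C(p) | C(q)))

Move each ¬ inward, flipping quantifiers it crosses:
  (forall j. exists n. (G(n) & ~C(j))) & (exists p. exists q. (C(p) | C(q)))
Finally move all quantifiers to the prefix:
  forall j. exists n. exists p. exists q. (G(n) & ~C(j) & (C(p) | C(q)))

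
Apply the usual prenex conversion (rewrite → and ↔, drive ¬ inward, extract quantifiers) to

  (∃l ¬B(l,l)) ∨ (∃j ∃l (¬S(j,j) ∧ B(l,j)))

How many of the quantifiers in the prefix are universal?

0

Rename bound variables to avoid capture: l↦w1.
  (∃l ¬B(l,l)) ∨ (∃j ∃w1 (¬S(j,j) ∧ B(w1,j)))
Finally move all quantifiers to the prefix:
  ∃l ∃j ∃w1 (¬B(l,l) ∨ ¬S(j,j) ∧ B(w1,j))
The prefix is ∃l ∃j ∃w1: 0 universal, 3 existential.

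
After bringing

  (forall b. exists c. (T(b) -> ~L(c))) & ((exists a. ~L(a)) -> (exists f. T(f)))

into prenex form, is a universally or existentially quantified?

Rewrite implications/biconditionals: A → B as ¬A ∨ B.
  (forall b. exists c. (~T(b) | ~L(c))) & (~(exists a. ~L(a)) | (exists f. T(f)))
Push ¬ through the quantifiers and connectives to reach negation normal form:
  (forall b. exists c. (~T(b) | ~L(c))) & ((forall a. L(a)) | (exists f. T(f)))
Finally move all quantifiers to the prefix:
  forall b. exists c. forall a. exists f. ((~T(b) | ~L(c)) & (L(a) | T(f)))
The quantifier exists a sits under an odd number of negations (counting the antecedent side of each →), so it flips to forall a.

universal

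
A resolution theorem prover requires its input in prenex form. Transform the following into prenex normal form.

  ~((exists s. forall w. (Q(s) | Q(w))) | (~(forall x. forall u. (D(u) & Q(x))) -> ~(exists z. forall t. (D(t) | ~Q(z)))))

Rewrite implications/biconditionals: A → B as ¬A ∨ B.
  ~((exists s. forall w. (Q(s) | Q(w))) | ~~(forall x. forall u. (D(u) & Q(x))) | ~(exists z. forall t. (D(t) | ~Q(z))))
Move each ¬ inward, flipping quantifiers it crosses:
  (forall s. exists w. (~Q(s) & ~Q(w))) & (exists x. exists u. (~D(u) | ~Q(x))) & (exists z. forall t. (D(t) | ~Q(z)))
All bound variables are already distinct, so no renaming is needed.
Finally move all quantifiers to the prefix:
  forall s. exists w. exists x. exists u. exists z. forall t. (~Q(s) & ~Q(w) & (~D(u) | ~Q(x)) & (D(t) | ~Q(z)))

forall s. exists w. exists x. exists u. exists z. forall t. (~Q(s) & ~Q(w) & (~D(u) | ~Q(x)) & (D(t) | ~Q(z)))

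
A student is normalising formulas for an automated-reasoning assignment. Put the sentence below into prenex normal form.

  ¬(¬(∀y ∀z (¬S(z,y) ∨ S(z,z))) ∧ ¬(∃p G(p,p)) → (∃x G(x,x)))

∃y ∃z ∀p ∀x (S(z,y) ∧ ¬S(z,z) ∧ ¬G(p,p) ∧ ¬G(x,x))

Rewrite implications/biconditionals: A → B as ¬A ∨ B.
  ¬(¬(¬(∀y ∀z (¬S(z,y) ∨ S(z,z))) ∧ ¬(∃p G(p,p))) ∨ (∃x G(x,x)))
Drive negations inward (¬∀x A ≡ ∃x ¬A, ¬∃x A ≡ ∀x ¬A, De Morgan for ∧/∨):
  (∃y ∃z (S(z,y) ∧ ¬S(z,z))) ∧ (∀p ¬G(p,p)) ∧ (∀x ¬G(x,x))
All bound variables are already distinct, so no renaming is needed.
Extract every quantifier outward, since the variables are now distinct and don't occur free across branches:
  ∃y ∃z ∀p ∀x (S(z,y) ∧ ¬S(z,z) ∧ ¬G(p,p) ∧ ¬G(x,x))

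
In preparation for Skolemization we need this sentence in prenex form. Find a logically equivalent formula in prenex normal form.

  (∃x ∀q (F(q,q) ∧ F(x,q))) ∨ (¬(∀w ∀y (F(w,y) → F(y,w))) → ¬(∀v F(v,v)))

∃x ∀q ∀w ∀y ∃v (F(q,q) ∧ F(x,q) ∨ ¬F(w,y) ∨ F(y,w) ∨ ¬F(v,v))

Eliminate → and ↔ using ¬ and ∨.
  (∃x ∀q (F(q,q) ∧ F(x,q))) ∨ ¬¬(∀w ∀y (¬F(w,y) ∨ F(y,w))) ∨ ¬(∀v F(v,v))
Drive negations inward (¬∀x A ≡ ∃x ¬A, ¬∃x A ≡ ∀x ¬A, De Morgan for ∧/∨):
  (∃x ∀q (F(q,q) ∧ F(x,q))) ∨ (∀w ∀y (¬F(w,y) ∨ F(y,w))) ∨ (∃v ¬F(v,v))
All bound variables are already distinct, so no renaming is needed.
Pull the quantifiers to the front (each side's bound variable is not free in the other side):
  ∃x ∀q ∀w ∀y ∃v (F(q,q) ∧ F(x,q) ∨ ¬F(w,y) ∨ F(y,w) ∨ ¬F(v,v))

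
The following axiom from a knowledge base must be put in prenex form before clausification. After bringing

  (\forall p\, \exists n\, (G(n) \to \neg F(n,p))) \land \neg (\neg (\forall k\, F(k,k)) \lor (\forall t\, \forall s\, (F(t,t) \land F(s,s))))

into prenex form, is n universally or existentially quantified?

First replace A → B with ¬A ∨ B.
  (\forall p\, \exists n\, (\neg G(n) \lor \neg F(n,p))) \land \neg (\neg (\forall k\, F(k,k)) \lor (\forall t\, \forall s\, (F(t,t) \land F(s,s))))
Move each ¬ inward, flipping quantifiers it crosses:
  (\forall p\, \exists n\, (\neg G(n) \lor \neg F(n,p))) \land (\forall k\, F(k,k)) \land (\exists t\, \exists s\, (\neg F(t,t) \lor \neg F(s,s)))
Finally move all quantifiers to the prefix:
  \forall p\, \exists n\, \forall k\, \exists t\, \exists s\, ((\neg G(n) \lor \neg F(n,p)) \land F(k,k) \land (\neg F(t,t) \lor \neg F(s,s)))
The quantifier \exists n sits under an even number of negations (counting the antecedent side of each →), so it remains existential.

existential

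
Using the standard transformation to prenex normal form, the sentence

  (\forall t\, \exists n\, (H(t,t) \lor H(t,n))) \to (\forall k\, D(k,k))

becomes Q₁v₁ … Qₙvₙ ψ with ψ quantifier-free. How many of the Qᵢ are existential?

Eliminate → and ↔ using ¬ and ∨.
  \neg (\forall t\, \exists n\, (H(t,t) \lor H(t,n))) \lor (\forall k\, D(k,k))
Drive negations inward (¬∀x A ≡ ∃x ¬A, ¬∃x A ≡ ∀x ¬A, De Morgan for ∧/∨):
  (\exists t\, \forall n\, (\neg H(t,t) \land \neg H(t,n))) \lor (\forall k\, D(k,k))
Pull the quantifiers to the front (each side's bound variable is not free in the other side):
  \exists t\, \forall n\, \forall k\, (\neg H(t,t) \land \neg H(t,n) \lor D(k,k))
The prefix is \exists t \forall n \forall k: 2 universal, 1 existential.

1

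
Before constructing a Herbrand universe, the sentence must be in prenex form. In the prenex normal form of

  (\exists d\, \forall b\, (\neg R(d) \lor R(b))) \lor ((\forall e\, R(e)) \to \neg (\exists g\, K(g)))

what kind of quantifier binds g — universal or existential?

Eliminate → and ↔ using ¬ and ∨.
  (\exists d\, \forall b\, (\neg R(d) \lor R(b))) \lor \neg (\forall e\, R(e)) \lor \neg (\exists g\, K(g))
Move each ¬ inward, flipping quantifiers it crosses:
  (\exists d\, \forall b\, (\neg R(d) \lor R(b))) \lor (\exists e\, \neg R(e)) \lor (\forall g\, \neg K(g))
Finally move all quantifiers to the prefix:
  \exists d\, \forall b\, \exists e\, \forall g\, (\neg R(d) \lor R(b) \lor \neg R(e) \lor \neg K(g))
The quantifier \exists g sits under an odd number of negations (counting the antecedent side of each →), so it flips to \forall g.

universal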